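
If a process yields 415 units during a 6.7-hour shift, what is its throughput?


Throughput = units / time
= 415 / 6.7
= 61.9 units/hour


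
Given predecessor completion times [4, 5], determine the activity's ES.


ES = max of all predecessor completion times
Predecessors: [4, 5]
ES = max(4, 5)
= 5


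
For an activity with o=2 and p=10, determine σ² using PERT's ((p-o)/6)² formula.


σ² = ((p - o) / 6)² = (p - o)² / 36
= (10 - 2)² / 36
= 8² / 36
= 64 / 36
= 1.7778


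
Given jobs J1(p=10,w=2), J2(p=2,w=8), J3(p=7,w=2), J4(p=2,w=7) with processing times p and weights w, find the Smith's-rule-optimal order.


WSPT (Smith's rule): sort by p/w ascending
  J2: p/w = 2/8 = 0.250
  J4: p/w = 2/7 = 0.286
  J3: p/w = 7/2 = 3.500
  J1: p/w = 10/2 = 5.000
Order: J2 → J4 → J3 → J1


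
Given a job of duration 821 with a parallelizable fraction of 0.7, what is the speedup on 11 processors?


Amdahl's law: T_p = T × ((1-p) + p/N)
= 821 × ((1-0.7) + 0.7/11)
= 821 × (0.30 + 0.0636)
= 821 × 0.3636
= 298.55
Speedup = 821/298.55
= 2.75×


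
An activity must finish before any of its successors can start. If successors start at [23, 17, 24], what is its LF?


LF = min of all successor start times
Successors start at: [23, 17, 24]
LF = min(23, 17, 24)
= 17


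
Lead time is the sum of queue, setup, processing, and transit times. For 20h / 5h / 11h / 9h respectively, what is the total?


Lead time = queue + setup + processing + transit
= 20 + 5 + 11 + 9
= 45 hours


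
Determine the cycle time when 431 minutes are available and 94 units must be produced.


Cycle time = available time / demand
= 431 / 94
= 4.59 min/unit


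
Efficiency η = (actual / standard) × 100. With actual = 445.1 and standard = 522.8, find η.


Efficiency = (actual / standard) × 100
= (445.1 / 522.8) × 100
= 85.1%


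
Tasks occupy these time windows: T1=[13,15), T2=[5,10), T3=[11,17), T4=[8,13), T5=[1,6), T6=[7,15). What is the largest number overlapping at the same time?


Check each time point for overlaps:
  t=8: 3 tasks active (T2, T4, T6)
Max concurrent = 3


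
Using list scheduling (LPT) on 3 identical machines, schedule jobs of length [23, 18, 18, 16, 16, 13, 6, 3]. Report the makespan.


Jobs (LPT sorted): [23, 18, 18, 16, 16, 13, 6, 3]
Machines: 3
  J=23 → Machine 1 (load: 0+23=23)
  J=18 → Machine 2 (load: 0+18=18)
  J=18 → Machine 3 (load: 0+18=18)
  J=16 → Machine 2 (load: 18+16=34)
  J=16 → Machine 3 (load: 18+16=34)
  J=13 → Machine 1 (load: 23+13=36)
  J=6 → Machine 2 (load: 34+6=40)
  J=3 → Machine 3 (load: 34+3=37)
Machine loads: [36, 40, 37]
Makespan = max = 40 time units


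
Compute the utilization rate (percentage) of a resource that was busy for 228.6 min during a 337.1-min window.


Utilization = busy / total × 100
= 228.6 / 337.1 × 100
= 67.8%


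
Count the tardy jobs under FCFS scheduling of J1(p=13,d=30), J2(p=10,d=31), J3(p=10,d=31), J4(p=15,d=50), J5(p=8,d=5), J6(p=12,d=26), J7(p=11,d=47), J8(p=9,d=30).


Completion vs due date:
  J1: C=13, d=30 → on time
  J2: C=23, d=31 → on time
  J3: C=33, d=31 → TARDY
  J4: C=48, d=50 → on time
  J5: C=56, d=5 → TARDY
  J6: C=68, d=26 → TARDY
  J7: C=79, d=47 → TARDY
  J8: C=88, d=30 → TARDY
Tardy jobs: J3, J5, J6, J7, J8
Count = 5


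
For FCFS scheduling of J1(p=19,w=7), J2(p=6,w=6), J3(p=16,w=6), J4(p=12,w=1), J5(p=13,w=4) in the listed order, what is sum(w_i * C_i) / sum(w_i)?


Completion times:
  J1: C=19, w×C=7×19=133
  J2: C=25, w×C=6×25=150
  J3: C=41, w×C=6×41=246
  J4: C=53, w×C=1×53=53
  J5: C=66, w×C=4×66=264
Sum w×C = 846
Sum w = 24
Weighted avg = 846/24
= 35.25


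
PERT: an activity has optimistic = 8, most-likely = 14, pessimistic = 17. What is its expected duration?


te = (o + 4m + p) / 6
= (8 + 4×14 + 17) / 6
= (8 + 56 + 17) / 6
= 81 / 6
= 13.50


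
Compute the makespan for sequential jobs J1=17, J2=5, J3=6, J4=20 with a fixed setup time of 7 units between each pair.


Makespan = Σ processing + (n-1) × setup
= (17 + 5 + 6 + 20) + (4-1)×7
= 48 + 21
= 69 time units


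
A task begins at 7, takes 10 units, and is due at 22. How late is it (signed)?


Completion = 7 + 10 = 17
Lateness = C - d = 17 - 22
= -5


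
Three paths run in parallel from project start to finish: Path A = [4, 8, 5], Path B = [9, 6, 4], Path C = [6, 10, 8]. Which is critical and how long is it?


Path A: 4 + 8 + 5 = 17
Path B: 9 + 6 + 4 = 19
Path C: 6 + 10 + 8 = 24
Critical path = longest = max(17, 19, 24)
= 24 (Path C)


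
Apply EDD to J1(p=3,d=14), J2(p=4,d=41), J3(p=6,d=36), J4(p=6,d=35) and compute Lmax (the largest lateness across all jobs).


EDD order: J1 → J4 → J3 → J2
Completion and lateness:
  J1: C=3, d=14, L=3-14=-11
  J4: C=9, d=35, L=9-35=-26
  J3: C=15, d=36, L=15-36=-21
  J2: C=19, d=41, L=19-41=-22
Lmax = max(-11, -26, -21, -22)
= -11


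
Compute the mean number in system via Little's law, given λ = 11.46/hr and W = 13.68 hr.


Little's law: L = λ × W
= 11.46 × 13.68
= 156.77


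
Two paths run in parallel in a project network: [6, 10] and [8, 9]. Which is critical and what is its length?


Path A: 6 + 10 = 16
Path B: 8 + 9 = 17
Critical path = longest = max(16, 17)
= 17 (Path B)


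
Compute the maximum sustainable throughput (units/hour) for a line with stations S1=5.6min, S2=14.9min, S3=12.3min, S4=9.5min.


Bottleneck = longest station time
Station times: [5.6, 14.9, 12.3, 9.5]
Max = 14.9 min
Rate = 60 / 14.9
= 4.03 units/hour (bottleneck: 14.9min)


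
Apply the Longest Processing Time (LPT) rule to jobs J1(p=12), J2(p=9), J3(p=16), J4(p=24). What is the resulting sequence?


LPT: sort by longest processing time first
  J4: p=24
  J3: p=16
  J1: p=12
  J2: p=9
Order: J4 → J3 → J1 → J2


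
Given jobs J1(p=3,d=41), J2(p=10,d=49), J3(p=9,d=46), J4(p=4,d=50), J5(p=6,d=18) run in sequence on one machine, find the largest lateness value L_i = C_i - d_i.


Lateness per job (L = C - d):
  J1: C=3, d=41, L=-38
  J2: C=13, d=49, L=-36
  J3: C=22, d=46, L=-24
  J4: C=26, d=50, L=-24
  J5: C=32, d=18, L=14
Lmax = max(-38, -36, -24, -24, 14)
= 14


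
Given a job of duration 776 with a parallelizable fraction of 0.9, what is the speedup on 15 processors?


Amdahl's law: T_p = T × ((1-p) + p/N)
= 776 × ((1-0.9) + 0.9/15)
= 776 × (0.10 + 0.0600)
= 776 × 0.1600
= 124.16
Speedup = 776/124.16
= 6.25×


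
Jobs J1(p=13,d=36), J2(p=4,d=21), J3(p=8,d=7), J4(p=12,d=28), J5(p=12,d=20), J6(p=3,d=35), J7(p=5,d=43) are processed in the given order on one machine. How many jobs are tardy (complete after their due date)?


Completion vs due date:
  J1: C=13, d=36 → on time
  J2: C=17, d=21 → on time
  J3: C=25, d=7 → TARDY
  J4: C=37, d=28 → TARDY
  J5: C=49, d=20 → TARDY
  J6: C=52, d=35 → TARDY
  J7: C=57, d=43 → TARDY
Tardy jobs: J3, J4, J5, J6, J7
Count = 5


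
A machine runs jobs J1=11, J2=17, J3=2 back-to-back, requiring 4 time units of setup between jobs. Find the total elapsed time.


Makespan = Σ processing + (n-1) × setup
= (11 + 17 + 2) + (3-1)×4
= 30 + 8
= 38 time units


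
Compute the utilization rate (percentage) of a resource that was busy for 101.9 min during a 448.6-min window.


Utilization = busy / total × 100
= 101.9 / 448.6 × 100
= 22.7%


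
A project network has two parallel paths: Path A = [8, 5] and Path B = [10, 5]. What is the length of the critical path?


Path A: 8 + 5 = 13
Path B: 10 + 5 = 15
Critical path = longest = max(13, 15)
= 15 (Path B)


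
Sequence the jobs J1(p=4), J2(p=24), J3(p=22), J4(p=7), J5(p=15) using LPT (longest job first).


LPT: sort by longest processing time first
  J2: p=24
  J3: p=22
  J5: p=15
  J4: p=7
  J1: p=4
Order: J2 → J3 → J5 → J4 → J1


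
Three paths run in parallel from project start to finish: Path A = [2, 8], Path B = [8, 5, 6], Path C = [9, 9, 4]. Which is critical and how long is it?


Path A: 2 + 8 = 10
Path B: 8 + 5 + 6 = 19
Path C: 9 + 9 + 4 = 22
Critical path = longest = max(10, 19, 22)
= 22 (Path C)


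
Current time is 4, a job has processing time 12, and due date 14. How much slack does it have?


Slack = due - current_time - processing
= 14 - 4 - 12
= -2


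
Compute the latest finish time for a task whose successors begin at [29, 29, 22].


LF = min of all successor start times
Successors start at: [29, 29, 22]
LF = min(29, 29, 22)
= 22


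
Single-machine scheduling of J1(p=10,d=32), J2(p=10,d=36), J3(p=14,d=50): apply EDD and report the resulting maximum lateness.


EDD order: J1 → J2 → J3
Completion and lateness:
  J1: C=10, d=32, L=10-32=-22
  J2: C=20, d=36, L=20-36=-16
  J3: C=34, d=50, L=34-50=-16
Lmax = max(-22, -16, -16)
= -16


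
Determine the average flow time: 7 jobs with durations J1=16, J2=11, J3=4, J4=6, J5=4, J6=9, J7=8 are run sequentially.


Completion times:
  J1: completes at 16
  J2: completes at 27
  J3: completes at 31
  J4: completes at 37
  J5: completes at 41
  J6: completes at 50
  J7: completes at 58
Sum = 260
Average = 260/7
= 37.14


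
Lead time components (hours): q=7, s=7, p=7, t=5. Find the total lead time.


Lead time = queue + setup + processing + transit
= 7 + 7 + 7 + 5
= 26 hours


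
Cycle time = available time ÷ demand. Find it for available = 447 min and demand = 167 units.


Cycle time = available time / demand
= 447 / 167
= 2.68 min/unit


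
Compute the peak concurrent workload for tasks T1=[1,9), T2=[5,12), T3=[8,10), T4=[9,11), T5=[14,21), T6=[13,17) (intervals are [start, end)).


Check each time point for overlaps:
  t=8: 3 tasks active (T1, T2, T3)
Max concurrent = 3


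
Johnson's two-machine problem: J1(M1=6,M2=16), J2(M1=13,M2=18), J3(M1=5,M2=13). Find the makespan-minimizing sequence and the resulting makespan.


Johnson's rule:
Group 1 (M1≤M2, sort by M1): ['J3', 'J1', 'J2']
Group 2 (M1>M2, sort desc M2): []
Sequence: J3 → J1 → J2
Makespan calculation:
  J3: M1 done=5, M2 done=18
  J1: M1 done=11, M2 done=34
  J2: M1 done=24, M2 done=52
= Sequence: J3 → J1 → J2, Makespan: 52


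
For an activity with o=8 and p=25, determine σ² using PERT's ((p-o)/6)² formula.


σ² = ((p - o) / 6)² = (p - o)² / 36
= (25 - 8)² / 36
= 17² / 36
= 289 / 36
= 8.0278


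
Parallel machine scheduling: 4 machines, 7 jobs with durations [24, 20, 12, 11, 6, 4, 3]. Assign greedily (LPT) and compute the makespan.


Jobs (LPT sorted): [24, 20, 12, 11, 6, 4, 3]
Machines: 4
  J=24 → Machine 1 (load: 0+24=24)
  J=20 → Machine 2 (load: 0+20=20)
  J=12 → Machine 3 (load: 0+12=12)
  J=11 → Machine 4 (load: 0+11=11)
  J=6 → Machine 4 (load: 11+6=17)
  J=4 → Machine 3 (load: 12+4=16)
  J=3 → Machine 3 (load: 16+3=19)
Machine loads: [24, 20, 19, 17]
Makespan = max = 24 time units


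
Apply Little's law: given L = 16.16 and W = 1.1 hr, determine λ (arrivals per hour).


Little's law: L = λW → λ = L / W
= 16.16 / 1.1
= 14.69 per hour


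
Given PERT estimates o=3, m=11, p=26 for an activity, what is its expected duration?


te = (o + 4m + p) / 6
= (3 + 4×11 + 26) / 6
= (3 + 44 + 26) / 6
= 73 / 6
= 12.17


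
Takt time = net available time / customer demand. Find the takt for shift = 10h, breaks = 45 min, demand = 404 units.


Available = 10×60 - 45 = 555 min
Takt time = 555 / 404
= 1.37 min/unit


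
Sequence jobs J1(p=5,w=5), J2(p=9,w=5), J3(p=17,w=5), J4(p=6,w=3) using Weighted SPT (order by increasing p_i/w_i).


WSPT (Smith's rule): sort by p/w ascending
  J1: p/w = 5/5 = 1.000
  J2: p/w = 9/5 = 1.800
  J4: p/w = 6/3 = 2.000
  J3: p/w = 17/5 = 3.400
Order: J1 → J2 → J4 → J3


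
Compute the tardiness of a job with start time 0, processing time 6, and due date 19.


Completion = start + processing = 0 + 6 = 6
Tardiness = max(0, C - d) = max(0, 6 - 19)
= max(0, -13)
= 0


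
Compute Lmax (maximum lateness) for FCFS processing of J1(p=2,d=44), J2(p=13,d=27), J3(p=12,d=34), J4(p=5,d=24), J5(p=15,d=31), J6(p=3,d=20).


Lateness per job (L = C - d):
  J1: C=2, d=44, L=-42
  J2: C=15, d=27, L=-12
  J3: C=27, d=34, L=-7
  J4: C=32, d=24, L=8
  J5: C=47, d=31, L=16
  J6: C=50, d=20, L=30
Lmax = max(-42, -12, -7, 8, 16, 30)
= 30


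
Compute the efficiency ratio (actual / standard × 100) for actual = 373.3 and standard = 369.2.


Efficiency = (actual / standard) × 100
= (373.3 / 369.2) × 100
= 101.1%


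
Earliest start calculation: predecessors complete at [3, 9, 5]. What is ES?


ES = max of all predecessor completion times
Predecessors: [3, 9, 5]
ES = max(3, 9, 5)
= 9


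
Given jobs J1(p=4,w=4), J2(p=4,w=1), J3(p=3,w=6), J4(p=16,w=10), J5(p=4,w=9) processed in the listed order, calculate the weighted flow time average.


Completion times:
  J1: C=4, w×C=4×4=16
  J2: C=8, w×C=1×8=8
  J3: C=11, w×C=6×11=66
  J4: C=27, w×C=10×27=270
  J5: C=31, w×C=9×31=279
Sum w×C = 639
Sum w = 30
Weighted avg = 639/30
= 21.30


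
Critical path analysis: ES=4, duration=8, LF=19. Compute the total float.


EF = ES + duration = 4 + 8 = 12
LS = LF - duration = 19 - 8 = 11
Total Float = LF - EF = 19 - 12
(or LS - ES = 11 - 4)
= 7


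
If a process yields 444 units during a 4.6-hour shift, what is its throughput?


Throughput = units / time
= 444 / 4.6
= 96.5 units/hour


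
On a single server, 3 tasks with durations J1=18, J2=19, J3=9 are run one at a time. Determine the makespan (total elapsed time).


Sequential makespan: sum all processing times
= 18 + 19 + 9
= 46 time units


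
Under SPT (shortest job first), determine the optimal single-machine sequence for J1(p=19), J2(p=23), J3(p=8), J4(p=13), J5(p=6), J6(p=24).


SPT: sort by shortest processing time
  J5: p=6
  J3: p=8
  J4: p=13
  J1: p=19
  J2: p=23
  J6: p=24
Order: J5 → J3 → J4 → J1 → J2 → J6


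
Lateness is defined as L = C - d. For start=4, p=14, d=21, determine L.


Completion = 4 + 14 = 18
Lateness = C - d = 18 - 21
= -3


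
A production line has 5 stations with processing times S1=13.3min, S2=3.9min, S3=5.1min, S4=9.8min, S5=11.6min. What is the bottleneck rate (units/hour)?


Bottleneck = longest station time
Station times: [13.3, 3.9, 5.1, 9.8, 11.6]
Max = 13.3 min
Rate = 60 / 13.3
= 4.51 units/hour (bottleneck: 13.3min)


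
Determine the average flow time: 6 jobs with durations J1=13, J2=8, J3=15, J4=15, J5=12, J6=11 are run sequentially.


Completion times:
  J1: completes at 13
  J2: completes at 21
  J3: completes at 36
  J4: completes at 51
  J5: completes at 63
  J6: completes at 74
Sum = 258
Average = 258/6
= 43.00


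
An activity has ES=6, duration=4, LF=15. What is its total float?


EF = ES + duration = 6 + 4 = 10
LS = LF - duration = 15 - 4 = 11
Total Float = LF - EF = 15 - 10
(or LS - ES = 11 - 6)
= 5


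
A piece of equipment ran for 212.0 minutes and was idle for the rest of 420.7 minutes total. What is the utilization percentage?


Utilization = busy / total × 100
= 212.0 / 420.7 × 100
= 50.4%


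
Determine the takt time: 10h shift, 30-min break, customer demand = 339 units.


Available = 10×60 - 30 = 570 min
Takt time = 570 / 339
= 1.68 min/unit


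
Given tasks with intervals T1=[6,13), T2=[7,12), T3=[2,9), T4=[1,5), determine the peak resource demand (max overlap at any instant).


Check each time point for overlaps:
  t=7: 3 tasks active (T1, T2, T3)
Max concurrent = 3


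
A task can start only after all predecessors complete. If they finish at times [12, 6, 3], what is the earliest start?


ES = max of all predecessor completion times
Predecessors: [12, 6, 3]
ES = max(12, 6, 3)
= 12


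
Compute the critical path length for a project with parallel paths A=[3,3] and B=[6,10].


Path A: 3 + 3 = 6
Path B: 6 + 10 = 16
Critical path = longest = max(6, 16)
= 16 (Path B)


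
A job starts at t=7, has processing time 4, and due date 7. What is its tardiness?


Completion = start + processing = 7 + 4 = 11
Tardiness = max(0, C - d) = max(0, 11 - 7)
= max(0, 4)
= 4


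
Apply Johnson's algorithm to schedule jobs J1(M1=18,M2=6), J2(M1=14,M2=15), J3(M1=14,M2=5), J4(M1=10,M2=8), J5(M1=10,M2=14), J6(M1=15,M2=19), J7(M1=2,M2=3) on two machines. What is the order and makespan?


Johnson's rule:
Group 1 (M1≤M2, sort by M1): ['J7', 'J5', 'J2', 'J6']
Group 2 (M1>M2, sort desc M2): ['J4', 'J1', 'J3']
Sequence: J7 → J5 → J2 → J6 → J4 → J1 → J3
Makespan calculation:
  J7: M1 done=2, M2 done=5
  J5: M1 done=12, M2 done=26
  J2: M1 done=26, M2 done=41
  J6: M1 done=41, M2 done=60
  J4: M1 done=51, M2 done=68
  J1: M1 done=69, M2 done=75
  J3: M1 done=83, M2 done=88
= Sequence: J7 → J5 → J2 → J6 → J4 → J1 → J3, Makespan: 88


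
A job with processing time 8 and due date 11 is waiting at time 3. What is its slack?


Slack = due - current_time - processing
= 11 - 3 - 8
= 0


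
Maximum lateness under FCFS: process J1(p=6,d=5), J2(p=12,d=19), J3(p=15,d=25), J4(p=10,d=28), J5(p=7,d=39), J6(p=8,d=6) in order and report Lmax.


Lateness per job (L = C - d):
  J1: C=6, d=5, L=1
  J2: C=18, d=19, L=-1
  J3: C=33, d=25, L=8
  J4: C=43, d=28, L=15
  J5: C=50, d=39, L=11
  J6: C=58, d=6, L=52
Lmax = max(1, -1, 8, 15, 11, 52)
= 52


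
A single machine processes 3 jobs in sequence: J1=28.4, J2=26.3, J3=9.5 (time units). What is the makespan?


Sequential makespan: sum all processing times
= 28.4 + 26.3 + 9.5
= 64.2 time units


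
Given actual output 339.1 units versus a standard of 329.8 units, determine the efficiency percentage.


Efficiency = (actual / standard) × 100
= (339.1 / 329.8) × 100
= 102.8%


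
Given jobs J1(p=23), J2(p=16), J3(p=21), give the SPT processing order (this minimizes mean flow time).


SPT: sort by shortest processing time
  J2: p=16
  J3: p=21
  J1: p=23
Order: J2 → J3 → J1


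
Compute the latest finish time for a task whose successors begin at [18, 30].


LF = min of all successor start times
Successors start at: [18, 30]
LF = min(18, 30)
= 18


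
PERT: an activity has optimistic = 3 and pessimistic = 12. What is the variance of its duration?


σ² = ((p - o) / 6)² = (p - o)² / 36
= (12 - 3)² / 36
= 9² / 36
= 81 / 36
= 2.2500


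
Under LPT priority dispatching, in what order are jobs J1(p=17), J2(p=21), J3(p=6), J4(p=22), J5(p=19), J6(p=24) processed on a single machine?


LPT: sort by longest processing time first
  J6: p=24
  J4: p=22
  J2: p=21
  J5: p=19
  J1: p=17
  J3: p=6
Order: J6 → J4 → J2 → J5 → J1 → J3


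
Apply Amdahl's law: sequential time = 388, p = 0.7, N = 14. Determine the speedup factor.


Amdahl's law: T_p = T × ((1-p) + p/N)
= 388 × ((1-0.7) + 0.7/14)
= 388 × (0.30 + 0.0500)
= 388 × 0.3500
= 135.80
Speedup = 388/135.80
= 2.86×


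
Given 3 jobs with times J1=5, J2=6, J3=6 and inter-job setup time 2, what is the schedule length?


Makespan = Σ processing + (n-1) × setup
= (5 + 6 + 6) + (3-1)×2
= 17 + 4
= 21 time units


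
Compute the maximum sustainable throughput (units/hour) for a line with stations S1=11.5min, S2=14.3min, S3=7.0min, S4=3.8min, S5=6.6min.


Bottleneck = longest station time
Station times: [11.5, 14.3, 7.0, 3.8, 6.6]
Max = 14.3 min
Rate = 60 / 14.3
= 4.20 units/hour (bottleneck: 14.3min)


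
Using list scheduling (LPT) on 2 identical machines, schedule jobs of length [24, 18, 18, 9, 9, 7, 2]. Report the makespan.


Jobs (LPT sorted): [24, 18, 18, 9, 9, 7, 2]
Machines: 2
  J=24 → Machine 1 (load: 0+24=24)
  J=18 → Machine 2 (load: 0+18=18)
  J=18 → Machine 2 (load: 18+18=36)
  J=9 → Machine 1 (load: 24+9=33)
  J=9 → Machine 1 (load: 33+9=42)
  J=7 → Machine 2 (load: 36+7=43)
  J=2 → Machine 1 (load: 42+2=44)
Machine loads: [44, 43]
Makespan = max = 44 time units


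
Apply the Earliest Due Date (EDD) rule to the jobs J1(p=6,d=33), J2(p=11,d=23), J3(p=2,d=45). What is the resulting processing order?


EDD: sort by earliest due date
  J2: d=23, p=11
  J1: d=33, p=6
  J3: d=45, p=2
Order: J2 → J1 → J3


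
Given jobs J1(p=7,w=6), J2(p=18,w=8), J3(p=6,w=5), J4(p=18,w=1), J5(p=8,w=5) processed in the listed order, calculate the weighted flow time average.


Completion times:
  J1: C=7, w×C=6×7=42
  J2: C=25, w×C=8×25=200
  J3: C=31, w×C=5×31=155
  J4: C=49, w×C=1×49=49
  J5: C=57, w×C=5×57=285
Sum w×C = 731
Sum w = 25
Weighted avg = 731/25
= 29.24


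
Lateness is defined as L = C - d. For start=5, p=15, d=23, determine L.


Completion = 5 + 15 = 20
Lateness = C - d = 20 - 23
= -3


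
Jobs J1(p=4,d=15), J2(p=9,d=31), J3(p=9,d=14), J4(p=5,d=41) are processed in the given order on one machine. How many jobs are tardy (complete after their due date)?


Completion vs due date:
  J1: C=4, d=15 → on time
  J2: C=13, d=31 → on time
  J3: C=22, d=14 → TARDY
  J4: C=27, d=41 → on time
Tardy jobs: J3
Count = 1


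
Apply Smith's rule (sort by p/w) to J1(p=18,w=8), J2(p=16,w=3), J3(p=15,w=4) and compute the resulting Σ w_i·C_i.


WSPT order (by p/w): J1 → J3 → J2
  J1: C=18, w·C=8×18=144
  J3: C=33, w·C=4×33=132
  J2: C=49, w·C=3×49=147
Σ w·C = 423
= 423


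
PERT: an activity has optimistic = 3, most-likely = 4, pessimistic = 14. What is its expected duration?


te = (o + 4m + p) / 6
= (3 + 4×4 + 14) / 6
= (3 + 16 + 14) / 6
= 33 / 6
= 5.50


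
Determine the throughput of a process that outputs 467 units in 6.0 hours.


Throughput = units / time
= 467 / 6.0
= 77.8 units/hour


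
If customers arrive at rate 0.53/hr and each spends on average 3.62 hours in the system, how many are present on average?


Little's law: L = λ × W
= 0.53 × 3.62
= 1.92


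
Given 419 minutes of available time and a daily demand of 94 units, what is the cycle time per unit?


Cycle time = available time / demand
= 419 / 94
= 4.46 min/unit


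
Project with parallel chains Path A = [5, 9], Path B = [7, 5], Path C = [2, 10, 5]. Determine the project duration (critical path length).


Path A: 5 + 9 = 14
Path B: 7 + 5 = 12
Path C: 2 + 10 + 5 = 17
Critical path = longest = max(14, 12, 17)
= 17 (Path C)


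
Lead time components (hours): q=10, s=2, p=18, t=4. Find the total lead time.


Lead time = queue + setup + processing + transit
= 10 + 2 + 18 + 4
= 34 hours


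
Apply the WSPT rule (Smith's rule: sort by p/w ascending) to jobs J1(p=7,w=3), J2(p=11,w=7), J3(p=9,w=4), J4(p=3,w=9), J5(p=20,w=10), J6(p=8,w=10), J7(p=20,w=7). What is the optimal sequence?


WSPT (Smith's rule): sort by p/w ascending
  J4: p/w = 3/9 = 0.333
  J6: p/w = 8/10 = 0.800
  J2: p/w = 11/7 = 1.571
  J5: p/w = 20/10 = 2.000
  J3: p/w = 9/4 = 2.250
  J1: p/w = 7/3 = 2.333
  J7: p/w = 20/7 = 2.857
Order: J4 → J6 → J2 → J5 → J3 → J1 → J7


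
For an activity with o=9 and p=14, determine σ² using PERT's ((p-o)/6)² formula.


σ² = ((p - o) / 6)² = (p - o)² / 36
= (14 - 9)² / 36
= 5² / 36
= 25 / 36
= 0.6944


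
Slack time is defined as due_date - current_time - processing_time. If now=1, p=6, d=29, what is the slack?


Slack = due - current_time - processing
= 29 - 1 - 6
= 22


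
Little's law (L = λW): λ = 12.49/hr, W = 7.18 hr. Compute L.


Little's law: L = λ × W
= 12.49 × 7.18
= 89.68


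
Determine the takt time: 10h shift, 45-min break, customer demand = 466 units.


Available = 10×60 - 45 = 555 min
Takt time = 555 / 466
= 1.19 min/unit


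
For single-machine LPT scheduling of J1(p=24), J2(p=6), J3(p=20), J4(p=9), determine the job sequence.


LPT: sort by longest processing time first
  J1: p=24
  J3: p=20
  J4: p=9
  J2: p=6
Order: J1 → J3 → J4 → J2


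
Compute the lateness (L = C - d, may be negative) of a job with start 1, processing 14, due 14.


Completion = 1 + 14 = 15
Lateness = C - d = 15 - 14
= 1


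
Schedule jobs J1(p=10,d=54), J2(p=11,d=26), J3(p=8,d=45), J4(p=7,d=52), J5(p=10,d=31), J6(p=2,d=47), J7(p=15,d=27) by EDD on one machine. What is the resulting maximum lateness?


EDD order: J2 → J7 → J5 → J3 → J6 → J4 → J1
Completion and lateness:
  J2: C=11, d=26, L=11-26=-15
  J7: C=26, d=27, L=26-27=-1
  J5: C=36, d=31, L=36-31=5
  J3: C=44, d=45, L=44-45=-1
  J6: C=46, d=47, L=46-47=-1
  J4: C=53, d=52, L=53-52=1
  J1: C=63, d=54, L=63-54=9
Lmax = max(-15, -1, 5, -1, -1, 1, 9)
= 9


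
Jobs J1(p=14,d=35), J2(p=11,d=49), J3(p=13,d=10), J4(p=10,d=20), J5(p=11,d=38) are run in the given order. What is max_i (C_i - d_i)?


Lateness per job (L = C - d):
  J1: C=14, d=35, L=-21
  J2: C=25, d=49, L=-24
  J3: C=38, d=10, L=28
  J4: C=48, d=20, L=28
  J5: C=59, d=38, L=21
Lmax = max(-21, -24, 28, 28, 21)
= 28


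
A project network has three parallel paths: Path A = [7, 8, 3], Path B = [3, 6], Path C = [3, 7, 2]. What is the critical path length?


Path A: 7 + 8 + 3 = 18
Path B: 3 + 6 = 9
Path C: 3 + 7 + 2 = 12
Critical path = longest = max(18, 9, 12)
= 18 (Path A)


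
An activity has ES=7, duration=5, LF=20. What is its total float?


EF = ES + duration = 7 + 5 = 12
LS = LF - duration = 20 - 5 = 15
Total Float = LF - EF = 20 - 12
(or LS - ES = 15 - 7)
= 8


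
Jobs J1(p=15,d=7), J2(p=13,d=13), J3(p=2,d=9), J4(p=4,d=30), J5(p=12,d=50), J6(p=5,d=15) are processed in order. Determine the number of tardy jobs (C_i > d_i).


Completion vs due date:
  J1: C=15, d=7 → TARDY
  J2: C=28, d=13 → TARDY
  J3: C=30, d=9 → TARDY
  J4: C=34, d=30 → TARDY
  J5: C=46, d=50 → on time
  J6: C=51, d=15 → TARDY
Tardy jobs: J1, J2, J3, J4, J6
Count = 5


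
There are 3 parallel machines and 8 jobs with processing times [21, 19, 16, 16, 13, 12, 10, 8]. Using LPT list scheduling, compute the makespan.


Jobs (LPT sorted): [21, 19, 16, 16, 13, 12, 10, 8]
Machines: 3
  J=21 → Machine 1 (load: 0+21=21)
  J=19 → Machine 2 (load: 0+19=19)
  J=16 → Machine 3 (load: 0+16=16)
  J=16 → Machine 3 (load: 16+16=32)
  J=13 → Machine 2 (load: 19+13=32)
  J=12 → Machine 1 (load: 21+12=33)
  J=10 → Machine 2 (load: 32+10=42)
  J=8 → Machine 3 (load: 32+8=40)
Machine loads: [33, 42, 40]
Makespan = max = 42 time units


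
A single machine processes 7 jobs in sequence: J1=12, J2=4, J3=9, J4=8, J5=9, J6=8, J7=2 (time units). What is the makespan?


Sequential makespan: sum all processing times
= 12 + 4 + 9 + 8 + 9 + 8 + 2
= 52 time units


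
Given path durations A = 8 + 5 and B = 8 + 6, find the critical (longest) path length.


Path A: 8 + 5 = 13
Path B: 8 + 6 = 14
Critical path = longest = max(13, 14)
= 14 (Path B)


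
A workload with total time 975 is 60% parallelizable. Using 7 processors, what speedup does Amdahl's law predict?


Amdahl's law: T_p = T × ((1-p) + p/N)
= 975 × ((1-0.6) + 0.6/7)
= 975 × (0.40 + 0.0857)
= 975 × 0.4857
= 473.57
Speedup = 975/473.57
= 2.06×


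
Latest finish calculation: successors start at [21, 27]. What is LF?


LF = min of all successor start times
Successors start at: [21, 27]
LF = min(21, 27)
= 21


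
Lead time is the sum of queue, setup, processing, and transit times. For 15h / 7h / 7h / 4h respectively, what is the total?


Lead time = queue + setup + processing + transit
= 15 + 7 + 7 + 4
= 33 hours


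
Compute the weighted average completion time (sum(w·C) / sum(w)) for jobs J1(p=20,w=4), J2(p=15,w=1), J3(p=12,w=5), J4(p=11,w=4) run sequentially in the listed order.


Completion times:
  J1: C=20, w×C=4×20=80
  J2: C=35, w×C=1×35=35
  J3: C=47, w×C=5×47=235
  J4: C=58, w×C=4×58=232
Sum w×C = 582
Sum w = 14
Weighted avg = 582/14
= 41.57


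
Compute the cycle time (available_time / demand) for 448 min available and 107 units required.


Cycle time = available time / demand
= 448 / 107
= 4.19 min/unit


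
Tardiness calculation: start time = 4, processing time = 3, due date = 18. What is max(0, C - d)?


Completion = start + processing = 4 + 3 = 7
Tardiness = max(0, C - d) = max(0, 7 - 18)
= max(0, -11)
= 0


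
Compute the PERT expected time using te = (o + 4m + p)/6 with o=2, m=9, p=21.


te = (o + 4m + p) / 6
= (2 + 4×9 + 21) / 6
= (2 + 36 + 21) / 6
= 59 / 6
= 9.83


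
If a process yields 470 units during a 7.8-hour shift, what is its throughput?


Throughput = units / time
= 470 / 7.8
= 60.3 units/hour


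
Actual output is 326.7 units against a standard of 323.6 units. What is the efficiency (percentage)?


Efficiency = (actual / standard) × 100
= (326.7 / 323.6) × 100
= 101.0%


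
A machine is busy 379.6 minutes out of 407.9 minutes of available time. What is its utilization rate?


Utilization = busy / total × 100
= 379.6 / 407.9 × 100
= 93.1%


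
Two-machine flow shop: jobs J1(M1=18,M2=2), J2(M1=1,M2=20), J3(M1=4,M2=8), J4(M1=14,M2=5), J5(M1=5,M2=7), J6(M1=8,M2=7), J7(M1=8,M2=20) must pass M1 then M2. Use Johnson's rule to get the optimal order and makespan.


Johnson's rule:
Group 1 (M1≤M2, sort by M1): ['J2', 'J3', 'J5', 'J7']
Group 2 (M1>M2, sort desc M2): ['J6', 'J4', 'J1']
Sequence: J2 → J3 → J5 → J7 → J6 → J4 → J1
Makespan calculation:
  J2: M1 done=1, M2 done=21
  J3: M1 done=5, M2 done=29
  J5: M1 done=10, M2 done=36
  J7: M1 done=18, M2 done=56
  J6: M1 done=26, M2 done=63
  J4: M1 done=40, M2 done=68
  J1: M1 done=58, M2 done=70
= Sequence: J2 → J3 → J5 → J7 → J6 → J4 → J1, Makespan: 70


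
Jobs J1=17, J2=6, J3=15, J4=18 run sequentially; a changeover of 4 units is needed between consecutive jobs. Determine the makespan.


Makespan = Σ processing + (n-1) × setup
= (17 + 6 + 15 + 18) + (4-1)×4
= 56 + 12
= 68 time units


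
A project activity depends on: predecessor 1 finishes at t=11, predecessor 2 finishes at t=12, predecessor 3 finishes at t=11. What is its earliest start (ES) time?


ES = max of all predecessor completion times
Predecessors: [11, 12, 11]
ES = max(11, 12, 11)
= 12


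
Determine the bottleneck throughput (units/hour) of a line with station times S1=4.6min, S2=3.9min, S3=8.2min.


Bottleneck = longest station time
Station times: [4.6, 3.9, 8.2]
Max = 8.2 min
Rate = 60 / 8.2
= 7.32 units/hour (bottleneck: 8.2min)


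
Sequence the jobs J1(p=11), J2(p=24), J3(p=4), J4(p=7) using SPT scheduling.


SPT: sort by shortest processing time
  J3: p=4
  J4: p=7
  J1: p=11
  J2: p=24
Order: J3 → J4 → J1 → J2


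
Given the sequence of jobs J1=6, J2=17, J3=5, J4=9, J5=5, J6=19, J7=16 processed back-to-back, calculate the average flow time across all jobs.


Completion times:
  J1: completes at 6
  J2: completes at 23
  J3: completes at 28
  J4: completes at 37
  J5: completes at 42
  J6: completes at 61
  J7: completes at 77
Sum = 274
Average = 274/7
= 39.14


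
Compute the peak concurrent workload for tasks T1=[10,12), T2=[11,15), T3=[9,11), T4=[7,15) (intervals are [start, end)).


Check each time point for overlaps:
  t=10: 3 tasks active (T1, T3, T4)
Max concurrent = 3


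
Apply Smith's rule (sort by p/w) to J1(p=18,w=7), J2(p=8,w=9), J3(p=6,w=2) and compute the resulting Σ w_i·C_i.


WSPT order (by p/w): J2 → J1 → J3
  J2: C=8, w·C=9×8=72
  J1: C=26, w·C=7×26=182
  J3: C=32, w·C=2×32=64
Σ w·C = 318
= 318


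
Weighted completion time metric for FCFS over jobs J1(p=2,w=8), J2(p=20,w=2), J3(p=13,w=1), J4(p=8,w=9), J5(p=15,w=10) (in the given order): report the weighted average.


Completion times:
  J1: C=2, w×C=8×2=16
  J2: C=22, w×C=2×22=44
  J3: C=35, w×C=1×35=35
  J4: C=43, w×C=9×43=387
  J5: C=58, w×C=10×58=580
Sum w×C = 1062
Sum w = 30
Weighted avg = 1062/30
= 35.40


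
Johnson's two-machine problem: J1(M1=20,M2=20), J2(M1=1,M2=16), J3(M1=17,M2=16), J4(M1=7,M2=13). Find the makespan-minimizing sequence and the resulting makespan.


Johnson's rule:
Group 1 (M1≤M2, sort by M1): ['J2', 'J4', 'J1']
Group 2 (M1>M2, sort desc M2): ['J3']
Sequence: J2 → J4 → J1 → J3
Makespan calculation:
  J2: M1 done=1, M2 done=17
  J4: M1 done=8, M2 done=30
  J1: M1 done=28, M2 done=50
  J3: M1 done=45, M2 done=66
= Sequence: J2 → J4 → J1 → J3, Makespan: 66


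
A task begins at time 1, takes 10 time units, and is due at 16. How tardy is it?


Completion = start + processing = 1 + 10 = 11
Tardiness = max(0, C - d) = max(0, 11 - 16)
= max(0, -5)
= 0


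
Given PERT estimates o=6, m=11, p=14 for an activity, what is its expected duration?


te = (o + 4m + p) / 6
= (6 + 4×11 + 14) / 6
= (6 + 44 + 14) / 6
= 64 / 6
= 10.67


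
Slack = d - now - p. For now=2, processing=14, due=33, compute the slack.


Slack = due - current_time - processing
= 33 - 2 - 14
= 17


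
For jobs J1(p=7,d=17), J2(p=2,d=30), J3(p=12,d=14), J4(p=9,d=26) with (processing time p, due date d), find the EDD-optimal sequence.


EDD: sort by earliest due date
  J3: d=14, p=12
  J1: d=17, p=7
  J4: d=26, p=9
  J2: d=30, p=2
Order: J3 → J1 → J4 → J2


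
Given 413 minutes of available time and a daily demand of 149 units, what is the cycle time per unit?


Cycle time = available time / demand
= 413 / 149
= 2.77 min/unit


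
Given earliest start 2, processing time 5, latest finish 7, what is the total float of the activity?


EF = ES + duration = 2 + 5 = 7
LS = LF - duration = 7 - 5 = 2
Total Float = LF - EF = 7 - 7
(or LS - ES = 2 - 2)
= 0


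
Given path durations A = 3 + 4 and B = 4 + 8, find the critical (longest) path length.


Path A: 3 + 4 = 7
Path B: 4 + 8 = 12
Critical path = longest = max(7, 12)
= 12 (Path B)


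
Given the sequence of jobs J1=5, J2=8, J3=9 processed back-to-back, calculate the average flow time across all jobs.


Completion times:
  J1: completes at 5
  J2: completes at 13
  J3: completes at 22
Sum = 40
Average = 40/3
= 13.33


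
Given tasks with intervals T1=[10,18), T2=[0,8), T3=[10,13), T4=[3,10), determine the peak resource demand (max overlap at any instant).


Check each time point for overlaps:
  t=3: 2 tasks active (T2, T4)
Max concurrent = 2


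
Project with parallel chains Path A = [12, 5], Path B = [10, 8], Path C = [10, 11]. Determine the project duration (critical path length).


Path A: 12 + 5 = 17
Path B: 10 + 8 = 18
Path C: 10 + 11 = 21
Critical path = longest = max(17, 18, 21)
= 21 (Path C)


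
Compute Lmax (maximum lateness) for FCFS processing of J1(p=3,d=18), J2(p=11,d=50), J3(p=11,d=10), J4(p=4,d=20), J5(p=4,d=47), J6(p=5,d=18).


Lateness per job (L = C - d):
  J1: C=3, d=18, L=-15
  J2: C=14, d=50, L=-36
  J3: C=25, d=10, L=15
  J4: C=29, d=20, L=9
  J5: C=33, d=47, L=-14
  J6: C=38, d=18, L=20
Lmax = max(-15, -36, 15, 9, -14, 20)
= 20


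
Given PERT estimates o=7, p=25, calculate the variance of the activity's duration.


σ² = ((p - o) / 6)² = (p - o)² / 36
= (25 - 7)² / 36
= 18² / 36
= 324 / 36
= 9.0000


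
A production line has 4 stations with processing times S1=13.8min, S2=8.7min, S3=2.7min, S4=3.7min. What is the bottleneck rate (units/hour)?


Bottleneck = longest station time
Station times: [13.8, 8.7, 2.7, 3.7]
Max = 13.8 min
Rate = 60 / 13.8
= 4.35 units/hour (bottleneck: 13.8min)


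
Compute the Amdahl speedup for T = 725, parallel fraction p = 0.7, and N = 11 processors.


Amdahl's law: T_p = T × ((1-p) + p/N)
= 725 × ((1-0.7) + 0.7/11)
= 725 × (0.30 + 0.0636)
= 725 × 0.3636
= 263.64
Speedup = 725/263.64
= 2.75×


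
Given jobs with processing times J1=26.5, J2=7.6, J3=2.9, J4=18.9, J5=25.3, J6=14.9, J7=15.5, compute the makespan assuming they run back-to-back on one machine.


Sequential makespan: sum all processing times
= 26.5 + 7.6 + 2.9 + 18.9 + 25.3 + 14.9 + 15.5
= 111.6 time units


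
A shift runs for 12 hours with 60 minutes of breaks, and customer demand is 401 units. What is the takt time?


Available = 12×60 - 60 = 660 min
Takt time = 660 / 401
= 1.65 min/unit


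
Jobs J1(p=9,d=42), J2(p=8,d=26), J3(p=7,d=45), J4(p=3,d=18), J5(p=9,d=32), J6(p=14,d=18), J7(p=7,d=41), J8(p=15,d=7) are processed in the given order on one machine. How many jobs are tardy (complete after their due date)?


Completion vs due date:
  J1: C=9, d=42 → on time
  J2: C=17, d=26 → on time
  J3: C=24, d=45 → on time
  J4: C=27, d=18 → TARDY
  J5: C=36, d=32 → TARDY
  J6: C=50, d=18 → TARDY
  J7: C=57, d=41 → TARDY
  J8: C=72, d=7 → TARDY
Tardy jobs: J4, J5, J6, J7, J8
Count = 5


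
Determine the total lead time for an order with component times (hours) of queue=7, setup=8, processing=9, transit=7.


Lead time = queue + setup + processing + transit
= 7 + 8 + 9 + 7
= 31 hours


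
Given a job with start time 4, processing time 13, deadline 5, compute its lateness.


Completion = 4 + 13 = 17
Lateness = C - d = 17 - 5
= 12


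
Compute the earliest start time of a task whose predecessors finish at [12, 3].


ES = max of all predecessor completion times
Predecessors: [12, 3]
ES = max(12, 3)
= 12


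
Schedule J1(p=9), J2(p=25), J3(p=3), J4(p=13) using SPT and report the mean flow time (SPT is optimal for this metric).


SPT order: J3 → J1 → J4 → J2
Completion times:
  J3: C=3
  J1: C=12
  J4: C=25
  J2: C=50
Sum = 90, n = 4
Mean flow = 90/4
= 22.50


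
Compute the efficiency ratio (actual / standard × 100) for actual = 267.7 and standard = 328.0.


Efficiency = (actual / standard) × 100
= (267.7 / 328.0) × 100
= 81.6%


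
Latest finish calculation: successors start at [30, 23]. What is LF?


LF = min of all successor start times
Successors start at: [30, 23]
LF = min(30, 23)
= 23


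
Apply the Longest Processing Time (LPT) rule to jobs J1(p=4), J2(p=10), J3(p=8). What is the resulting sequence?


LPT: sort by longest processing time first
  J2: p=10
  J3: p=8
  J1: p=4
Order: J2 → J3 → J1


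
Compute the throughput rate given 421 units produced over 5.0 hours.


Throughput = units / time
= 421 / 5.0
= 84.2 units/hour


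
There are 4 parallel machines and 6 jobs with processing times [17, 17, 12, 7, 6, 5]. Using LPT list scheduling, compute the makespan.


Jobs (LPT sorted): [17, 17, 12, 7, 6, 5]
Machines: 4
  J=17 → Machine 1 (load: 0+17=17)
  J=17 → Machine 2 (load: 0+17=17)
  J=12 → Machine 3 (load: 0+12=12)
  J=7 → Machine 4 (load: 0+7=7)
  J=6 → Machine 4 (load: 7+6=13)
  J=5 → Machine 3 (load: 12+5=17)
Machine loads: [17, 17, 17, 13]
Makespan = max = 17 time units


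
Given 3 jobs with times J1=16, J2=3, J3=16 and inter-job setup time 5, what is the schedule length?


Makespan = Σ processing + (n-1) × setup
= (16 + 3 + 16) + (3-1)×5
= 35 + 10
= 45 time units


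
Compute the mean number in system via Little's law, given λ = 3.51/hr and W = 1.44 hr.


Little's law: L = λ × W
= 3.51 × 1.44
= 5.05


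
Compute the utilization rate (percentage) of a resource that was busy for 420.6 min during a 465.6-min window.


Utilization = busy / total × 100
= 420.6 / 465.6 × 100
= 90.3%


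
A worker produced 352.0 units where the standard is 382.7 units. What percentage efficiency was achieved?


Efficiency = (actual / standard) × 100
= (352.0 / 382.7) × 100
= 92.0%


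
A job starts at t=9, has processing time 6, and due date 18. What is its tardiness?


Completion = start + processing = 9 + 6 = 15
Tardiness = max(0, C - d) = max(0, 15 - 18)
= max(0, -3)
= 0


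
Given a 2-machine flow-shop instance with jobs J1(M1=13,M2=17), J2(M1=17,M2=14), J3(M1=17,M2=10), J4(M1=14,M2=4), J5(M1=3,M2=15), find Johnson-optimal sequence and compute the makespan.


Johnson's rule:
Group 1 (M1≤M2, sort by M1): ['J5', 'J1']
Group 2 (M1>M2, sort desc M2): ['J2', 'J3', 'J4']
Sequence: J5 → J1 → J2 → J3 → J4
Makespan calculation:
  J5: M1 done=3, M2 done=18
  J1: M1 done=16, M2 done=35
  J2: M1 done=33, M2 done=49
  J3: M1 done=50, M2 done=60
  J4: M1 done=64, M2 done=68
= Sequence: J5 → J1 → J2 → J3 → J4, Makespan: 68
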